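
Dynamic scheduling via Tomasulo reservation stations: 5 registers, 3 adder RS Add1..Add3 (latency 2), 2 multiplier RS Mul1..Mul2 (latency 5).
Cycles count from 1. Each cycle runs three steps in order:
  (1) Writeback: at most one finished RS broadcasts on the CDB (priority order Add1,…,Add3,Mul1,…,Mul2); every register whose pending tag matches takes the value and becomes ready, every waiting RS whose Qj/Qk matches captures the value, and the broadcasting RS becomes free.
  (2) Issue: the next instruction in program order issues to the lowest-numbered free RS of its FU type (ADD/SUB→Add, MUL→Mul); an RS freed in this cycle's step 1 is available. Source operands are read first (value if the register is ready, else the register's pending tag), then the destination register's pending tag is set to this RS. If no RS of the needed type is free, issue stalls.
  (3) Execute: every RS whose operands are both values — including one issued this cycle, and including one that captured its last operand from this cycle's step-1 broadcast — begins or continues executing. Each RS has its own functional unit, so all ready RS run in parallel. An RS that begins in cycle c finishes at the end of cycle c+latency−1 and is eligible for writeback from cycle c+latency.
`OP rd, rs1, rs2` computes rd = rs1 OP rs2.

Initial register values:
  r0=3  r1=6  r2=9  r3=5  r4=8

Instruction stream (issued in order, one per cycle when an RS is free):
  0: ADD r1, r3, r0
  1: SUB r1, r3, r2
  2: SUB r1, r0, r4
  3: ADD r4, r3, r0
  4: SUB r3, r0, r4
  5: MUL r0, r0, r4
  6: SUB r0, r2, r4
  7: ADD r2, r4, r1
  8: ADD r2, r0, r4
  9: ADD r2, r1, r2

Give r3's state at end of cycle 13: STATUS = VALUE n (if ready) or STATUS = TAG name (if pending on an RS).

  c1: issue ADD r1<-Add1  regs: r0:3,r1:Add1,r2:9,r3:5,r4:8
  c2: issue SUB r1<-Add2  regs: r0:3,r1:Add2,r2:9,r3:5,r4:8
  c3: CDB Add1=8; issue SUB r1<-Add1  regs: r0:3,r1:Add1,r2:9,r3:5,r4:8
  c4: CDB Add2=-4; issue ADD r4<-Add2  regs: r0:3,r1:Add1,r2:9,r3:5,r4:Add2
  c5: CDB Add1=-5; issue SUB r3<-Add1  regs: r0:3,r1:-5,r2:9,r3:Add1,r4:Add2
  c6: CDB Add2=8; issue MUL r0<-Mul1  regs: r0:Mul1,r1:-5,r2:9,r3:Add1,r4:8
  c7: issue SUB r0<-Add2  regs: r0:Add2,r1:-5,r2:9,r3:Add1,r4:8
  c8: CDB Add1=-5; issue ADD r2<-Add1  regs: r0:Add2,r1:-5,r2:Add1,r3:-5,r4:8
  c9: CDB Add2=1; issue ADD r2<-Add2  regs: r0:1,r1:-5,r2:Add2,r3:-5,r4:8
  c10: CDB Add1=3; issue ADD r2<-Add1  regs: r0:1,r1:-5,r2:Add1,r3:-5,r4:8
  c11: CDB Add2=9  regs: r0:1,r1:-5,r2:Add1,r3:-5,r4:8
  c12: CDB Mul1=24  regs: r0:1,r1:-5,r2:Add1,r3:-5,r4:8
  c13: CDB Add1=4  regs: r0:1,r1:-5,r2:4,r3:-5,r4:8

STATUS = VALUE -5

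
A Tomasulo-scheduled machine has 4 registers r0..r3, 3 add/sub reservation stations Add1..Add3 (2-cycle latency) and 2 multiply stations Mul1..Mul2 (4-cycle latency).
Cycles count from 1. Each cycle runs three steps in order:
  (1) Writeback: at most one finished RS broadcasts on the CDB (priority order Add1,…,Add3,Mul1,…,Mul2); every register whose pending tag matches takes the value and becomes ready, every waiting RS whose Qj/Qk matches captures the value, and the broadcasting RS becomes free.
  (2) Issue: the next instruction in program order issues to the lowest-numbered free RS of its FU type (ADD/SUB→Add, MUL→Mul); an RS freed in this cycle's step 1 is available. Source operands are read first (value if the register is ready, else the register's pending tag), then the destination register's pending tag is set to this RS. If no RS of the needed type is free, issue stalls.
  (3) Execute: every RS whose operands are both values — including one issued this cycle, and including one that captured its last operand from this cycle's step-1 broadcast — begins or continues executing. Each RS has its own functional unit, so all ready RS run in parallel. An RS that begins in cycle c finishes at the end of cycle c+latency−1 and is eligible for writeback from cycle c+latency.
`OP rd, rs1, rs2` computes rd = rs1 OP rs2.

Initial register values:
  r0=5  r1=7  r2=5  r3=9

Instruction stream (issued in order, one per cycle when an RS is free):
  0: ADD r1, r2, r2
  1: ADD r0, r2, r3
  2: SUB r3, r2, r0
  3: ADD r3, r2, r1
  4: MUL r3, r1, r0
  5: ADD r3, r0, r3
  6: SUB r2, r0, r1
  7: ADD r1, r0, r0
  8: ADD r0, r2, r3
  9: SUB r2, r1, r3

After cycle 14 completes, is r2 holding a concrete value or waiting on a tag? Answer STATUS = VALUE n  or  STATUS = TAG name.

cycle 1: issue ADD r1<-Add1 // r0:5,r1:Add1,r2:5,r3:9
cycle 2: issue ADD r0<-Add2 // r0:Add2,r1:Add1,r2:5,r3:9
cycle 3: CDB Add1=10; issue SUB r3<-Add1 // r0:Add2,r1:10,r2:5,r3:Add1
cycle 4: CDB Add2=14; issue ADD r3<-Add2 // r0:14,r1:10,r2:5,r3:Add2
cycle 5: issue MUL r3<-Mul1 // r0:14,r1:10,r2:5,r3:Mul1
cycle 6: CDB Add1=-9; issue ADD r3<-Add1 // r0:14,r1:10,r2:5,r3:Add1
cycle 7: CDB Add2=15; issue SUB r2<-Add2 // r0:14,r1:10,r2:Add2,r3:Add1
cycle 8: issue ADD r1<-Add3 // r0:14,r1:Add3,r2:Add2,r3:Add1
cycle 9: CDB Add2=4; issue ADD r0<-Add2 // r0:Add2,r1:Add3,r2:4,r3:Add1
cycle 10: CDB Add3=28; issue SUB r2<-Add3 // r0:Add2,r1:28,r2:Add3,r3:Add1
cycle 11: CDB Mul1=140 // r0:Add2,r1:28,r2:Add3,r3:Add1
cycle 12: - // r0:Add2,r1:28,r2:Add3,r3:Add1
cycle 13: CDB Add1=154 // r0:Add2,r1:28,r2:Add3,r3:154
cycle 14: - // r0:Add2,r1:28,r2:Add3,r3:154

STATUS = TAG Add3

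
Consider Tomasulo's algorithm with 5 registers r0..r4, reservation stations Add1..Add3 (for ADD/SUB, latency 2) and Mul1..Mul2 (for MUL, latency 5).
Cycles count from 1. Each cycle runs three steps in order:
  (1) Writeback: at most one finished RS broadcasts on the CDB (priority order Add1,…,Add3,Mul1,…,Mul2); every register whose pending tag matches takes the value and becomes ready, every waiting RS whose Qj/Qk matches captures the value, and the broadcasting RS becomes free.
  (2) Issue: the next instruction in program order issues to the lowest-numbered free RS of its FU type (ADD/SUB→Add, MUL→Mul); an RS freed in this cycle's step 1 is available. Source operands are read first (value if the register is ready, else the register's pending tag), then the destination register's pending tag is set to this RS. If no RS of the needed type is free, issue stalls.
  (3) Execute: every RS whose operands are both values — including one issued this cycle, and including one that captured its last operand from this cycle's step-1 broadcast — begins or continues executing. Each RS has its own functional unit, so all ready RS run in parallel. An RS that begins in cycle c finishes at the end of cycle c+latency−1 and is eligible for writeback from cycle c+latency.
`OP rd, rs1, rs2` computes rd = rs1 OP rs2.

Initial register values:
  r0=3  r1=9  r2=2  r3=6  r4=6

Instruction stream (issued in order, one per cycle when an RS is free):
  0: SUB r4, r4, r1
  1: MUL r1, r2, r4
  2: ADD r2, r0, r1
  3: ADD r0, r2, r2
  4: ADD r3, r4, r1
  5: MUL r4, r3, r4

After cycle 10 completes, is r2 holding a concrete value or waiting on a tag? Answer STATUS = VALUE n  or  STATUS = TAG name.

c1: issue SUB r4<-Add1 | r0:3,r1:9,r2:2,r3:6,r4:Add1
c2: issue MUL r1<-Mul1 | r0:3,r1:Mul1,r2:2,r3:6,r4:Add1
c3: CDB Add1=-3; issue ADD r2<-Add1 | r0:3,r1:Mul1,r2:Add1,r3:6,r4:-3
c4: issue ADD r0<-Add2 | r0:Add2,r1:Mul1,r2:Add1,r3:6,r4:-3
c5: issue ADD r3<-Add3 | r0:Add2,r1:Mul1,r2:Add1,r3:Add3,r4:-3
c6: issue MUL r4<-Mul2 | r0:Add2,r1:Mul1,r2:Add1,r3:Add3,r4:Mul2
c7: - | r0:Add2,r1:Mul1,r2:Add1,r3:Add3,r4:Mul2
c8: CDB Mul1=-6 | r0:Add2,r1:-6,r2:Add1,r3:Add3,r4:Mul2
c9: - | r0:Add2,r1:-6,r2:Add1,r3:Add3,r4:Mul2
c10: CDB Add1=-3 | r0:Add2,r1:-6,r2:-3,r3:Add3,r4:Mul2

STATUS = VALUE -3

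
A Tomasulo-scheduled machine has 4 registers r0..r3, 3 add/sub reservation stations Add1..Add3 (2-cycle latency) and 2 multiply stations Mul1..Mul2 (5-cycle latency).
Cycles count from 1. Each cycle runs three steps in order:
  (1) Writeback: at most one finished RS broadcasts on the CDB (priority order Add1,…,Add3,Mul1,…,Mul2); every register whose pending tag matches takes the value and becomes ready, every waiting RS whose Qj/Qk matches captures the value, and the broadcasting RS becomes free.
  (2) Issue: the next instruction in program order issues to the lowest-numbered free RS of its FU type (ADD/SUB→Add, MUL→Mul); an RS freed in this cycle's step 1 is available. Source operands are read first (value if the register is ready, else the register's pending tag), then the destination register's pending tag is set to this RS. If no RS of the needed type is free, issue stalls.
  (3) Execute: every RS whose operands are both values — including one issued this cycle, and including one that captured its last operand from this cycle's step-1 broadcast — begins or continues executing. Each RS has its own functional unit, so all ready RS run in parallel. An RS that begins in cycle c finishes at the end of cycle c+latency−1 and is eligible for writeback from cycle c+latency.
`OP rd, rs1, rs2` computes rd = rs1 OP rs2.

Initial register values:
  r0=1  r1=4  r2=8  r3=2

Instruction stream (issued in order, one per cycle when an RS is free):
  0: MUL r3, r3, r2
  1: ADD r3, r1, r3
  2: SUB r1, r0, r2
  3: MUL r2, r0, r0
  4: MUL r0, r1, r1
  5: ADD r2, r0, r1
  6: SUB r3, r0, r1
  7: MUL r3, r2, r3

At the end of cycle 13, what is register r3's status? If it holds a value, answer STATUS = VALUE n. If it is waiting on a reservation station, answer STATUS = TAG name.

STATUS = TAG Mul2

cycle 1: issue MUL r3<-Mul1 // r0:1,r1:4,r2:8,r3:Mul1
cycle 2: issue ADD r3<-Add1 // r0:1,r1:4,r2:8,r3:Add1
cycle 3: issue SUB r1<-Add2 // r0:1,r1:Add2,r2:8,r3:Add1
cycle 4: issue MUL r2<-Mul2 // r0:1,r1:Add2,r2:Mul2,r3:Add1
cycle 5: CDB Add2=-7; stall // r0:1,r1:-7,r2:Mul2,r3:Add1
cycle 6: CDB Mul1=16; issue MUL r0<-Mul1 // r0:Mul1,r1:-7,r2:Mul2,r3:Add1
cycle 7: issue ADD r2<-Add2 // r0:Mul1,r1:-7,r2:Add2,r3:Add1
cycle 8: CDB Add1=20; issue SUB r3<-Add1 // r0:Mul1,r1:-7,r2:Add2,r3:Add1
cycle 9: CDB Mul2=1; issue MUL r3<-Mul2 // r0:Mul1,r1:-7,r2:Add2,r3:Mul2
cycle 10: - // r0:Mul1,r1:-7,r2:Add2,r3:Mul2
cycle 11: CDB Mul1=49 // r0:49,r1:-7,r2:Add2,r3:Mul2
cycle 12: - // r0:49,r1:-7,r2:Add2,r3:Mul2
cycle 13: CDB Add1=56 // r0:49,r1:-7,r2:Add2,r3:Mul2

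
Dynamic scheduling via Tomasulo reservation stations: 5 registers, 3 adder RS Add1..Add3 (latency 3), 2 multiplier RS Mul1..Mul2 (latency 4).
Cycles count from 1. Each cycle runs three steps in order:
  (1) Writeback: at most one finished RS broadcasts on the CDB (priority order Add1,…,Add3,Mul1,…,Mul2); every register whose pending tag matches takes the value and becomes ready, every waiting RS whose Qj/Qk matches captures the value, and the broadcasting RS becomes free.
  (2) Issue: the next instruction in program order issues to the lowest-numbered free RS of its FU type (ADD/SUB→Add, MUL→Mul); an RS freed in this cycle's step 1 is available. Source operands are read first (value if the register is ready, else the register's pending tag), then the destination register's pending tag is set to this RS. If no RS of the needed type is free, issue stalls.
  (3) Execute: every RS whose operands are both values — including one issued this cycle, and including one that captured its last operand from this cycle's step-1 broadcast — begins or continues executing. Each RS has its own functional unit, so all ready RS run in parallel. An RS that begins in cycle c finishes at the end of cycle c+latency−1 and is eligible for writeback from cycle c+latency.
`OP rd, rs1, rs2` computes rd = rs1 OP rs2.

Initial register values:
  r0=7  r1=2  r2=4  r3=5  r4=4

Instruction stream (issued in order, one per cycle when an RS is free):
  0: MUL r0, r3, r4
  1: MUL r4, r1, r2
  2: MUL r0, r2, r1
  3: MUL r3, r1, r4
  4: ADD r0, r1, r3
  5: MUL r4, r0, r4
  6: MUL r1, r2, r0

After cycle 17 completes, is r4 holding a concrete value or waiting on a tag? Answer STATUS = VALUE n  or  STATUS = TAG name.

STATUS = VALUE 144

c1: issue MUL r0<-Mul1 | r0:Mul1,r1:2,r2:4,r3:5,r4:4
c2: issue MUL r4<-Mul2 | r0:Mul1,r1:2,r2:4,r3:5,r4:Mul2
c3: stall | r0:Mul1,r1:2,r2:4,r3:5,r4:Mul2
c4: stall | r0:Mul1,r1:2,r2:4,r3:5,r4:Mul2
c5: CDB Mul1=20; issue MUL r0<-Mul1 | r0:Mul1,r1:2,r2:4,r3:5,r4:Mul2
c6: CDB Mul2=8; issue MUL r3<-Mul2 | r0:Mul1,r1:2,r2:4,r3:Mul2,r4:8
c7: issue ADD r0<-Add1 | r0:Add1,r1:2,r2:4,r3:Mul2,r4:8
c8: stall | r0:Add1,r1:2,r2:4,r3:Mul2,r4:8
c9: CDB Mul1=8; issue MUL r4<-Mul1 | r0:Add1,r1:2,r2:4,r3:Mul2,r4:Mul1
c10: CDB Mul2=16; issue MUL r1<-Mul2 | r0:Add1,r1:Mul2,r2:4,r3:16,r4:Mul1
c11: - | r0:Add1,r1:Mul2,r2:4,r3:16,r4:Mul1
c12: - | r0:Add1,r1:Mul2,r2:4,r3:16,r4:Mul1
c13: CDB Add1=18 | r0:18,r1:Mul2,r2:4,r3:16,r4:Mul1
c14: - | r0:18,r1:Mul2,r2:4,r3:16,r4:Mul1
c15: - | r0:18,r1:Mul2,r2:4,r3:16,r4:Mul1
c16: - | r0:18,r1:Mul2,r2:4,r3:16,r4:Mul1
c17: CDB Mul1=144 | r0:18,r1:Mul2,r2:4,r3:16,r4:144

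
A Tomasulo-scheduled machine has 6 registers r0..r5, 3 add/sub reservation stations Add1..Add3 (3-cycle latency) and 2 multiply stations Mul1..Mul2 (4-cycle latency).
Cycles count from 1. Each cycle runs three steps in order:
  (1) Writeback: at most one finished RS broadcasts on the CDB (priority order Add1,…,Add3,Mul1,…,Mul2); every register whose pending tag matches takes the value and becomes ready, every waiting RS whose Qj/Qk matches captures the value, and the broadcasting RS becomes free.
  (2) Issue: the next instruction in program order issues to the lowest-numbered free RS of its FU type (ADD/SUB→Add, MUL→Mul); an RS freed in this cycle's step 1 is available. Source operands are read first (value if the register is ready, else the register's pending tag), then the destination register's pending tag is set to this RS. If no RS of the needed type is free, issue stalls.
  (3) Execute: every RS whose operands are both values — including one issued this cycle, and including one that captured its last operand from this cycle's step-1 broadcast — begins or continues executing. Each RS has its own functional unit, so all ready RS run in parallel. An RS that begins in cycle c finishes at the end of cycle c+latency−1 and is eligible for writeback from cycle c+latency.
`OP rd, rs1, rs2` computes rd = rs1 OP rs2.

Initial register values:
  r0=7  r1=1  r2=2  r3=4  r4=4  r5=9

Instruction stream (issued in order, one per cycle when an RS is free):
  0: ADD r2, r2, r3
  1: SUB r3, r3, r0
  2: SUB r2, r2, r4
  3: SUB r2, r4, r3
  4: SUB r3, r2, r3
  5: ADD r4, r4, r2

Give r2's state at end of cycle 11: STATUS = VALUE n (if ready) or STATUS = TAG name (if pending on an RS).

STATUS = VALUE 7

c1: issue ADD r2<-Add1 | r0:7,r1:1,r2:Add1,r3:4,r4:4,r5:9
c2: issue SUB r3<-Add2 | r0:7,r1:1,r2:Add1,r3:Add2,r4:4,r5:9
c3: issue SUB r2<-Add3 | r0:7,r1:1,r2:Add3,r3:Add2,r4:4,r5:9
c4: CDB Add1=6; issue SUB r2<-Add1 | r0:7,r1:1,r2:Add1,r3:Add2,r4:4,r5:9
c5: CDB Add2=-3; issue SUB r3<-Add2 | r0:7,r1:1,r2:Add1,r3:Add2,r4:4,r5:9
c6: stall | r0:7,r1:1,r2:Add1,r3:Add2,r4:4,r5:9
c7: CDB Add3=2; issue ADD r4<-Add3 | r0:7,r1:1,r2:Add1,r3:Add2,r4:Add3,r5:9
c8: CDB Add1=7 | r0:7,r1:1,r2:7,r3:Add2,r4:Add3,r5:9
c9: - | r0:7,r1:1,r2:7,r3:Add2,r4:Add3,r5:9
c10: - | r0:7,r1:1,r2:7,r3:Add2,r4:Add3,r5:9
c11: CDB Add2=10 | r0:7,r1:1,r2:7,r3:10,r4:Add3,r5:9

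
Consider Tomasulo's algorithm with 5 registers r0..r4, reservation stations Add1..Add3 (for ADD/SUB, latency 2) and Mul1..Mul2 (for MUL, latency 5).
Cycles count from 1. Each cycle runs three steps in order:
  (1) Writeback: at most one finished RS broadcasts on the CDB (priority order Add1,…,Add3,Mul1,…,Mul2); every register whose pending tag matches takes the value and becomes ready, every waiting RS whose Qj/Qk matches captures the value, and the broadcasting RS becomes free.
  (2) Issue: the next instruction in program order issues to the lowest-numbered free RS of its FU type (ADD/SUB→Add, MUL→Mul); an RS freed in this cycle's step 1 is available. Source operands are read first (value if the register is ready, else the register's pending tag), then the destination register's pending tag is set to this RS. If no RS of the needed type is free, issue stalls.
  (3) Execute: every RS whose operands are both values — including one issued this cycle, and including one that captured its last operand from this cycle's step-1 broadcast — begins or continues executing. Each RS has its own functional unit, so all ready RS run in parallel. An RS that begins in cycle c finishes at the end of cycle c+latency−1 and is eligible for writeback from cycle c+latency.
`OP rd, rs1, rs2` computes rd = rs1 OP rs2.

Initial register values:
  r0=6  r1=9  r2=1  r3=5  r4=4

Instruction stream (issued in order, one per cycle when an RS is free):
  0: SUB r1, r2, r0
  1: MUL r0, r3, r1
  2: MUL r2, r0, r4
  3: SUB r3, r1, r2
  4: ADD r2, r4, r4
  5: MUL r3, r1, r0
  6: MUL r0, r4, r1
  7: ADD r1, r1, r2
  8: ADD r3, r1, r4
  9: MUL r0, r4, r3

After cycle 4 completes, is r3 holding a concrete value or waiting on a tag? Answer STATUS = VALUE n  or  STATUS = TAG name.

c1: issue SUB r1<-Add1 | r0:6,r1:Add1,r2:1,r3:5,r4:4
c2: issue MUL r0<-Mul1 | r0:Mul1,r1:Add1,r2:1,r3:5,r4:4
c3: CDB Add1=-5; issue MUL r2<-Mul2 | r0:Mul1,r1:-5,r2:Mul2,r3:5,r4:4
c4: issue SUB r3<-Add1 | r0:Mul1,r1:-5,r2:Mul2,r3:Add1,r4:4

STATUS = TAG Add1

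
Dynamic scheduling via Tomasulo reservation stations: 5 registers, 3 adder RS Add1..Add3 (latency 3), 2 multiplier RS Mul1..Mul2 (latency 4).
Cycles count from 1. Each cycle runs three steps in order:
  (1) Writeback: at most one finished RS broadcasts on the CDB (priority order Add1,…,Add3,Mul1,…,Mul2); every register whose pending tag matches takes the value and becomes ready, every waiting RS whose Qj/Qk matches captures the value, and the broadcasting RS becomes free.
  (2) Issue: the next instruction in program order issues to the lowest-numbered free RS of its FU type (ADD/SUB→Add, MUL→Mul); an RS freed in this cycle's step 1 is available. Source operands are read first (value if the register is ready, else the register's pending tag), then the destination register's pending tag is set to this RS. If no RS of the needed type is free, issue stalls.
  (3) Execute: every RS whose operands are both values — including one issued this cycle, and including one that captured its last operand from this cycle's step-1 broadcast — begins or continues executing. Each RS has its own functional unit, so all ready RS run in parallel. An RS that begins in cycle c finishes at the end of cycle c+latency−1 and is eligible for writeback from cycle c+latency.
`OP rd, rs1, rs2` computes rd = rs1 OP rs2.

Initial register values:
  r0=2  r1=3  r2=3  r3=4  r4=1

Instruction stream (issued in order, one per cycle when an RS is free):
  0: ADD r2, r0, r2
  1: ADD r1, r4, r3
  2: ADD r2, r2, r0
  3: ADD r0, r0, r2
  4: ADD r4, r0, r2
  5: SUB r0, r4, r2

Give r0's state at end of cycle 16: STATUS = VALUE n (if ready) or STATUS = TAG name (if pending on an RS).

cycle 1: issue ADD r2<-Add1 // r0:2,r1:3,r2:Add1,r3:4,r4:1
cycle 2: issue ADD r1<-Add2 // r0:2,r1:Add2,r2:Add1,r3:4,r4:1
cycle 3: issue ADD r2<-Add3 // r0:2,r1:Add2,r2:Add3,r3:4,r4:1
cycle 4: CDB Add1=5; issue ADD r0<-Add1 // r0:Add1,r1:Add2,r2:Add3,r3:4,r4:1
cycle 5: CDB Add2=5; issue ADD r4<-Add2 // r0:Add1,r1:5,r2:Add3,r3:4,r4:Add2
cycle 6: stall // r0:Add1,r1:5,r2:Add3,r3:4,r4:Add2
cycle 7: CDB Add3=7; issue SUB r0<-Add3 // r0:Add3,r1:5,r2:7,r3:4,r4:Add2
cycle 8: - // r0:Add3,r1:5,r2:7,r3:4,r4:Add2
cycle 9: - // r0:Add3,r1:5,r2:7,r3:4,r4:Add2
cycle 10: CDB Add1=9 // r0:Add3,r1:5,r2:7,r3:4,r4:Add2
cycle 11: - // r0:Add3,r1:5,r2:7,r3:4,r4:Add2
cycle 12: - // r0:Add3,r1:5,r2:7,r3:4,r4:Add2
cycle 13: CDB Add2=16 // r0:Add3,r1:5,r2:7,r3:4,r4:16
cycle 14: - // r0:Add3,r1:5,r2:7,r3:4,r4:16
cycle 15: - // r0:Add3,r1:5,r2:7,r3:4,r4:16
cycle 16: CDB Add3=9 // r0:9,r1:5,r2:7,r3:4,r4:16

STATUS = VALUE 9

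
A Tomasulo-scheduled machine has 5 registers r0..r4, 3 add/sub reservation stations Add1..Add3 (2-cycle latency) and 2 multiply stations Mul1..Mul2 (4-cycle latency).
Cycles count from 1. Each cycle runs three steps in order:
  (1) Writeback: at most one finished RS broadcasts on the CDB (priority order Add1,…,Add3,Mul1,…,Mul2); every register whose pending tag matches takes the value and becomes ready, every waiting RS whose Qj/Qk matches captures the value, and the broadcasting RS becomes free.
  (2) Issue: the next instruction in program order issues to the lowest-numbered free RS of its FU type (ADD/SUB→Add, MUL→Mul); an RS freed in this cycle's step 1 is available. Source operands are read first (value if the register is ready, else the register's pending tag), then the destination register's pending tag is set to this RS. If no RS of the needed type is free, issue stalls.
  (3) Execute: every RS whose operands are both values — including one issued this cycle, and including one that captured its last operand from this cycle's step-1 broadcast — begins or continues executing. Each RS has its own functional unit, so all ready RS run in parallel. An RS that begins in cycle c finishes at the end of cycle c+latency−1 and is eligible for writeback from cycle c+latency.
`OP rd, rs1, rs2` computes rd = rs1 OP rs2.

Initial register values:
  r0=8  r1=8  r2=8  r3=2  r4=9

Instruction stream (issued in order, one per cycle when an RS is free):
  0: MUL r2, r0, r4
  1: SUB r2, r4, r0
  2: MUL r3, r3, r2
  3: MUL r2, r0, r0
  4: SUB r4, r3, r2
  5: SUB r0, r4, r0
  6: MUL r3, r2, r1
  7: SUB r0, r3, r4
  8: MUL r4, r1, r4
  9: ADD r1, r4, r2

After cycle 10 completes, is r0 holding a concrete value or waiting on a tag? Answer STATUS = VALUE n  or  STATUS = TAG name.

STATUS = TAG Add3

c1: issue MUL r2<-Mul1 | r0:8,r1:8,r2:Mul1,r3:2,r4:9
c2: issue SUB r2<-Add1 | r0:8,r1:8,r2:Add1,r3:2,r4:9
c3: issue MUL r3<-Mul2 | r0:8,r1:8,r2:Add1,r3:Mul2,r4:9
c4: CDB Add1=1; stall | r0:8,r1:8,r2:1,r3:Mul2,r4:9
c5: CDB Mul1=72; issue MUL r2<-Mul1 | r0:8,r1:8,r2:Mul1,r3:Mul2,r4:9
c6: issue SUB r4<-Add1 | r0:8,r1:8,r2:Mul1,r3:Mul2,r4:Add1
c7: issue SUB r0<-Add2 | r0:Add2,r1:8,r2:Mul1,r3:Mul2,r4:Add1
c8: CDB Mul2=2; issue MUL r3<-Mul2 | r0:Add2,r1:8,r2:Mul1,r3:Mul2,r4:Add1
c9: CDB Mul1=64; issue SUB r0<-Add3 | r0:Add3,r1:8,r2:64,r3:Mul2,r4:Add1
c10: issue MUL r4<-Mul1 | r0:Add3,r1:8,r2:64,r3:Mul2,r4:Mul1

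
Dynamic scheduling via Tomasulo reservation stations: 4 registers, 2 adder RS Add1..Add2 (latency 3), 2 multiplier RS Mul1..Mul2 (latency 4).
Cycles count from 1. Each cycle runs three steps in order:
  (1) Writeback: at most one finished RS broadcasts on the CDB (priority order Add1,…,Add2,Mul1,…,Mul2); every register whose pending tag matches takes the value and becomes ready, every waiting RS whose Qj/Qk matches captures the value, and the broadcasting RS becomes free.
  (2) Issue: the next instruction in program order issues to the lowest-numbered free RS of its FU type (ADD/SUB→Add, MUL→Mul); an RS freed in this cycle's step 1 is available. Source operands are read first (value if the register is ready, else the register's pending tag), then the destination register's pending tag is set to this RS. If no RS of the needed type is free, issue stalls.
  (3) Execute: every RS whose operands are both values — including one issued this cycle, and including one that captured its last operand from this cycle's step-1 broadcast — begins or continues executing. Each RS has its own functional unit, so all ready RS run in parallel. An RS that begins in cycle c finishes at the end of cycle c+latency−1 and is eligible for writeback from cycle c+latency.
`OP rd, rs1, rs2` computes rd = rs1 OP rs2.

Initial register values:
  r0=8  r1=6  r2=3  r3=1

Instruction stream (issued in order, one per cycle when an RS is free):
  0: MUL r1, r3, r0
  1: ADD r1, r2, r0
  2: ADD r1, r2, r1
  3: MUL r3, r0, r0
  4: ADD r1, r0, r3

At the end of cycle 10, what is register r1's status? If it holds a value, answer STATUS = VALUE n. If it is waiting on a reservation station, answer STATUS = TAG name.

STATUS = TAG Add1

cycle 1: issue MUL r1<-Mul1 // r0:8,r1:Mul1,r2:3,r3:1
cycle 2: issue ADD r1<-Add1 // r0:8,r1:Add1,r2:3,r3:1
cycle 3: issue ADD r1<-Add2 // r0:8,r1:Add2,r2:3,r3:1
cycle 4: issue MUL r3<-Mul2 // r0:8,r1:Add2,r2:3,r3:Mul2
cycle 5: CDB Add1=11; issue ADD r1<-Add1 // r0:8,r1:Add1,r2:3,r3:Mul2
cycle 6: CDB Mul1=8 // r0:8,r1:Add1,r2:3,r3:Mul2
cycle 7: - // r0:8,r1:Add1,r2:3,r3:Mul2
cycle 8: CDB Add2=14 // r0:8,r1:Add1,r2:3,r3:Mul2
cycle 9: CDB Mul2=64 // r0:8,r1:Add1,r2:3,r3:64
cycle 10: - // r0:8,r1:Add1,r2:3,r3:64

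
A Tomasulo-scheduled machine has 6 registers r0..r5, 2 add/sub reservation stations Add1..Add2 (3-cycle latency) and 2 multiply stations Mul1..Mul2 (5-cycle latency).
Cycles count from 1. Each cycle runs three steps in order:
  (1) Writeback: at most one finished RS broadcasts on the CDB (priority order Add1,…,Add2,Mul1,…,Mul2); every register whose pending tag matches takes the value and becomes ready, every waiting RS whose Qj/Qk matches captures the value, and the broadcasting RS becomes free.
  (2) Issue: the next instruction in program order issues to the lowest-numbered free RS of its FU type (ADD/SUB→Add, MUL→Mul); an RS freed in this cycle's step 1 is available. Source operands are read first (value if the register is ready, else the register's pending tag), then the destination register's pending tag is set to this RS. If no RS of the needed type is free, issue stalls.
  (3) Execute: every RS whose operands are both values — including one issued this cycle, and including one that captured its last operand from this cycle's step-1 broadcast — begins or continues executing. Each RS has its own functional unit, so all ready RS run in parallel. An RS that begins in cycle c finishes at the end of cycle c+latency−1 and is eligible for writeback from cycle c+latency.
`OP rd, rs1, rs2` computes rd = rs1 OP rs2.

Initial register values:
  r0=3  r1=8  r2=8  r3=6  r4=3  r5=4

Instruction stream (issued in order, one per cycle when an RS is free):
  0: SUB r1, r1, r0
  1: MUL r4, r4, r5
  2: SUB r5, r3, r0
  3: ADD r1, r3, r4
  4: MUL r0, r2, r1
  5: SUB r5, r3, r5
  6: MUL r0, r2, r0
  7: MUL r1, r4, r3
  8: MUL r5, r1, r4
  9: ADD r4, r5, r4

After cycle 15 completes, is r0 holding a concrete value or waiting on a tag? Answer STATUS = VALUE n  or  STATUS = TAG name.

cycle 1: issue SUB r1<-Add1 // r0:3,r1:Add1,r2:8,r3:6,r4:3,r5:4
cycle 2: issue MUL r4<-Mul1 // r0:3,r1:Add1,r2:8,r3:6,r4:Mul1,r5:4
cycle 3: issue SUB r5<-Add2 // r0:3,r1:Add1,r2:8,r3:6,r4:Mul1,r5:Add2
cycle 4: CDB Add1=5; issue ADD r1<-Add1 // r0:3,r1:Add1,r2:8,r3:6,r4:Mul1,r5:Add2
cycle 5: issue MUL r0<-Mul2 // r0:Mul2,r1:Add1,r2:8,r3:6,r4:Mul1,r5:Add2
cycle 6: CDB Add2=3; issue SUB r5<-Add2 // r0:Mul2,r1:Add1,r2:8,r3:6,r4:Mul1,r5:Add2
cycle 7: CDB Mul1=12; issue MUL r0<-Mul1 // r0:Mul1,r1:Add1,r2:8,r3:6,r4:12,r5:Add2
cycle 8: stall // r0:Mul1,r1:Add1,r2:8,r3:6,r4:12,r5:Add2
cycle 9: CDB Add2=3; stall // r0:Mul1,r1:Add1,r2:8,r3:6,r4:12,r5:3
cycle 10: CDB Add1=18; stall // r0:Mul1,r1:18,r2:8,r3:6,r4:12,r5:3
cycle 11: stall // r0:Mul1,r1:18,r2:8,r3:6,r4:12,r5:3
cycle 12: stall // r0:Mul1,r1:18,r2:8,r3:6,r4:12,r5:3
cycle 13: stall // r0:Mul1,r1:18,r2:8,r3:6,r4:12,r5:3
cycle 14: stall // r0:Mul1,r1:18,r2:8,r3:6,r4:12,r5:3
cycle 15: CDB Mul2=144; issue MUL r1<-Mul2 // r0:Mul1,r1:Mul2,r2:8,r3:6,r4:12,r5:3

STATUS = TAG Mul1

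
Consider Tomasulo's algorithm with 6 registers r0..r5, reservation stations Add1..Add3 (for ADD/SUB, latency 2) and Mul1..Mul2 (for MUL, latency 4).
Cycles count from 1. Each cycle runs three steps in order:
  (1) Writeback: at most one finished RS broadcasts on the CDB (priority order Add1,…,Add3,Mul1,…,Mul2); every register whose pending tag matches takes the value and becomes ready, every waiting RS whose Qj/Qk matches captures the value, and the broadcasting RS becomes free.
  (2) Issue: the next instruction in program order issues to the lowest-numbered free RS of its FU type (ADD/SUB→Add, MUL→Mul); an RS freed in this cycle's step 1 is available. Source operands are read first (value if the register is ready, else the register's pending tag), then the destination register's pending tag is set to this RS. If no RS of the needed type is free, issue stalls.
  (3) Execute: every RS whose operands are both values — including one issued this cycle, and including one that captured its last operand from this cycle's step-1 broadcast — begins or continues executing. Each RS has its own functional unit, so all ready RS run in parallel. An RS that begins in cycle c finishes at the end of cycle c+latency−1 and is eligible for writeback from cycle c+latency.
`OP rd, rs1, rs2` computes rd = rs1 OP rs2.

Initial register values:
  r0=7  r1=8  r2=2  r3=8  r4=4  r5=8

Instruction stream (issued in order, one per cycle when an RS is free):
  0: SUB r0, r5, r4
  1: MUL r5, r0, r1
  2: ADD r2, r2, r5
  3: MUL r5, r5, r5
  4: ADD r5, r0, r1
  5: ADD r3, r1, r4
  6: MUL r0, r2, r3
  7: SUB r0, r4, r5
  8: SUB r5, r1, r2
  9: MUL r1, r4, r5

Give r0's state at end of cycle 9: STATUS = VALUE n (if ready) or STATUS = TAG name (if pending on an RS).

STATUS = TAG Mul1

cycle 1: issue SUB r0<-Add1 // r0:Add1,r1:8,r2:2,r3:8,r4:4,r5:8
cycle 2: issue MUL r5<-Mul1 // r0:Add1,r1:8,r2:2,r3:8,r4:4,r5:Mul1
cycle 3: CDB Add1=4; issue ADD r2<-Add1 // r0:4,r1:8,r2:Add1,r3:8,r4:4,r5:Mul1
cycle 4: issue MUL r5<-Mul2 // r0:4,r1:8,r2:Add1,r3:8,r4:4,r5:Mul2
cycle 5: issue ADD r5<-Add2 // r0:4,r1:8,r2:Add1,r3:8,r4:4,r5:Add2
cycle 6: issue ADD r3<-Add3 // r0:4,r1:8,r2:Add1,r3:Add3,r4:4,r5:Add2
cycle 7: CDB Add2=12; stall // r0:4,r1:8,r2:Add1,r3:Add3,r4:4,r5:12
cycle 8: CDB Add3=12; stall // r0:4,r1:8,r2:Add1,r3:12,r4:4,r5:12
cycle 9: CDB Mul1=32; issue MUL r0<-Mul1 // r0:Mul1,r1:8,r2:Add1,r3:12,r4:4,r5:12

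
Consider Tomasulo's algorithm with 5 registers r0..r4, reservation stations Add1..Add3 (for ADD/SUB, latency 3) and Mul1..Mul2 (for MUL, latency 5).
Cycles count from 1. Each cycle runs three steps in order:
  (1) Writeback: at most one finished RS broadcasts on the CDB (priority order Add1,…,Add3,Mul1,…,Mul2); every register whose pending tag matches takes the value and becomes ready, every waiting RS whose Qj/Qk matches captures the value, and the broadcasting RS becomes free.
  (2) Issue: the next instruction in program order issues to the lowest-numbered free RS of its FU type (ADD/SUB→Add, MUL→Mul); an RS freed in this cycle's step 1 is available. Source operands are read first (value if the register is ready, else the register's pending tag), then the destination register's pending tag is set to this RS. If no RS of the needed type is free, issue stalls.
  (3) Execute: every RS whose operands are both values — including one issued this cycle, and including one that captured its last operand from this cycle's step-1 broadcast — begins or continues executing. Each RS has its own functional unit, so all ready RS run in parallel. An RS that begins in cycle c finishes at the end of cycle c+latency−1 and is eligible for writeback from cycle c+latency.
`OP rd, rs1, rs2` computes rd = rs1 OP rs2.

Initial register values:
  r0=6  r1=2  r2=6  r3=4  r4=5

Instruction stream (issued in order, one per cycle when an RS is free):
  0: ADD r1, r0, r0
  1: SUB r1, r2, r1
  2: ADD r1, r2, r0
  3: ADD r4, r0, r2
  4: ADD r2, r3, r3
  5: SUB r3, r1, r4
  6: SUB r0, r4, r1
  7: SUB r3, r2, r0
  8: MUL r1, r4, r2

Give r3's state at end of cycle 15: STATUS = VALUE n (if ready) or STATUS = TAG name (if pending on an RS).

STATUS = VALUE 8

  c1: issue ADD r1<-Add1  regs: r0:6,r1:Add1,r2:6,r3:4,r4:5
  c2: issue SUB r1<-Add2  regs: r0:6,r1:Add2,r2:6,r3:4,r4:5
  c3: issue ADD r1<-Add3  regs: r0:6,r1:Add3,r2:6,r3:4,r4:5
  c4: CDB Add1=12; issue ADD r4<-Add1  regs: r0:6,r1:Add3,r2:6,r3:4,r4:Add1
  c5: stall  regs: r0:6,r1:Add3,r2:6,r3:4,r4:Add1
  c6: CDB Add3=12; issue ADD r2<-Add3  regs: r0:6,r1:12,r2:Add3,r3:4,r4:Add1
  c7: CDB Add1=12; issue SUB r3<-Add1  regs: r0:6,r1:12,r2:Add3,r3:Add1,r4:12
  c8: CDB Add2=-6; issue SUB r0<-Add2  regs: r0:Add2,r1:12,r2:Add3,r3:Add1,r4:12
  c9: CDB Add3=8; issue SUB r3<-Add3  regs: r0:Add2,r1:12,r2:8,r3:Add3,r4:12
  c10: CDB Add1=0; issue MUL r1<-Mul1  regs: r0:Add2,r1:Mul1,r2:8,r3:Add3,r4:12
  c11: CDB Add2=0  regs: r0:0,r1:Mul1,r2:8,r3:Add3,r4:12
  c12: -  regs: r0:0,r1:Mul1,r2:8,r3:Add3,r4:12
  c13: -  regs: r0:0,r1:Mul1,r2:8,r3:Add3,r4:12
  c14: CDB Add3=8  regs: r0:0,r1:Mul1,r2:8,r3:8,r4:12
  c15: CDB Mul1=96  regs: r0:0,r1:96,r2:8,r3:8,r4:12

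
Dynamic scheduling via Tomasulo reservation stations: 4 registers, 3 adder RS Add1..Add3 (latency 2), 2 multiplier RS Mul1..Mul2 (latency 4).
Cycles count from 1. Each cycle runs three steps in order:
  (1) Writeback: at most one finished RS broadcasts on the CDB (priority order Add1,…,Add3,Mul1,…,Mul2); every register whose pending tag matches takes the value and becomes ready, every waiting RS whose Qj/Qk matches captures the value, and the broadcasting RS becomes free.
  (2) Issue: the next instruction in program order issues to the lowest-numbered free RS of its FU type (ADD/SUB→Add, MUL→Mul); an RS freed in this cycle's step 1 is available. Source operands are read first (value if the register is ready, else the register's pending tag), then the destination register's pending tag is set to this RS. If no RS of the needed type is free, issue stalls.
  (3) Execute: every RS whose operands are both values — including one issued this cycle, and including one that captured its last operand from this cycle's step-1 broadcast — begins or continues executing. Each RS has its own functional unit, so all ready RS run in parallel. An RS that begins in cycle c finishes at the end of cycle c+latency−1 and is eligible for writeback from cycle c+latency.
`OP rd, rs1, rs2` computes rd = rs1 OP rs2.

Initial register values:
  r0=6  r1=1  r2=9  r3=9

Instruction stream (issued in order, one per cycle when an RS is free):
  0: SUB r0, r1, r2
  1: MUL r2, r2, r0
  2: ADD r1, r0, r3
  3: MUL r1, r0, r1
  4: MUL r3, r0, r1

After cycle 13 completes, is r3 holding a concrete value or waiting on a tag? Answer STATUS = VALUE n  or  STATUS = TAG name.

STATUS = VALUE 64

c1: issue SUB r0<-Add1 | r0:Add1,r1:1,r2:9,r3:9
c2: issue MUL r2<-Mul1 | r0:Add1,r1:1,r2:Mul1,r3:9
c3: CDB Add1=-8; issue ADD r1<-Add1 | r0:-8,r1:Add1,r2:Mul1,r3:9
c4: issue MUL r1<-Mul2 | r0:-8,r1:Mul2,r2:Mul1,r3:9
c5: CDB Add1=1; stall | r0:-8,r1:Mul2,r2:Mul1,r3:9
c6: stall | r0:-8,r1:Mul2,r2:Mul1,r3:9
c7: CDB Mul1=-72; issue MUL r3<-Mul1 | r0:-8,r1:Mul2,r2:-72,r3:Mul1
c8: - | r0:-8,r1:Mul2,r2:-72,r3:Mul1
c9: CDB Mul2=-8 | r0:-8,r1:-8,r2:-72,r3:Mul1
c10: - | r0:-8,r1:-8,r2:-72,r3:Mul1
c11: - | r0:-8,r1:-8,r2:-72,r3:Mul1
c12: - | r0:-8,r1:-8,r2:-72,r3:Mul1
c13: CDB Mul1=64 | r0:-8,r1:-8,r2:-72,r3:64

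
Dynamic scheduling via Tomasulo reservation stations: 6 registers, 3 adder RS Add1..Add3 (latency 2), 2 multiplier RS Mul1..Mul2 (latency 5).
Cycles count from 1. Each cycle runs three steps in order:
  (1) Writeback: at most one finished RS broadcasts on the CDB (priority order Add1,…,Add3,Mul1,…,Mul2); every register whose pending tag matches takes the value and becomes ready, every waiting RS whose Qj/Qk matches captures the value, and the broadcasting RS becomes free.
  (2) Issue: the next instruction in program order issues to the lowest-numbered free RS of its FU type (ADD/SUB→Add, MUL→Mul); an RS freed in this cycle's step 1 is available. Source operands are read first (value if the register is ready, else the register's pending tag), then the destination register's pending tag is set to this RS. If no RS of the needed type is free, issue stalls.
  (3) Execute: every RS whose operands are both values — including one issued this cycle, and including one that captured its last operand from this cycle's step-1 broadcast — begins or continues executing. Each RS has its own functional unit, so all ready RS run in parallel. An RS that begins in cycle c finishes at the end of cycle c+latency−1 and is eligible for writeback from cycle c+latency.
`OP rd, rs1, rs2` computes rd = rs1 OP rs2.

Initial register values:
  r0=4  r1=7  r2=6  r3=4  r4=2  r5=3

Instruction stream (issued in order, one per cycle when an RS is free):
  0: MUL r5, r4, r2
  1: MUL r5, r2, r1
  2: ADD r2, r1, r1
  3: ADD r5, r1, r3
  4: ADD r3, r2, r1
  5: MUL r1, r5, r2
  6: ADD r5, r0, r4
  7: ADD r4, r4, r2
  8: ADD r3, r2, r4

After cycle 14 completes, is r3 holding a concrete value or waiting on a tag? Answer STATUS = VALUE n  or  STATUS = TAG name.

  c1: issue MUL r5<-Mul1  regs: r0:4,r1:7,r2:6,r3:4,r4:2,r5:Mul1
  c2: issue MUL r5<-Mul2  regs: r0:4,r1:7,r2:6,r3:4,r4:2,r5:Mul2
  c3: issue ADD r2<-Add1  regs: r0:4,r1:7,r2:Add1,r3:4,r4:2,r5:Mul2
  c4: issue ADD r5<-Add2  regs: r0:4,r1:7,r2:Add1,r3:4,r4:2,r5:Add2
  c5: CDB Add1=14; issue ADD r3<-Add1  regs: r0:4,r1:7,r2:14,r3:Add1,r4:2,r5:Add2
  c6: CDB Add2=11; stall  regs: r0:4,r1:7,r2:14,r3:Add1,r4:2,r5:11
  c7: CDB Add1=21; stall  regs: r0:4,r1:7,r2:14,r3:21,r4:2,r5:11
  c8: CDB Mul1=12; issue MUL r1<-Mul1  regs: r0:4,r1:Mul1,r2:14,r3:21,r4:2,r5:11
  c9: CDB Mul2=42; issue ADD r5<-Add1  regs: r0:4,r1:Mul1,r2:14,r3:21,r4:2,r5:Add1
  c10: issue ADD r4<-Add2  regs: r0:4,r1:Mul1,r2:14,r3:21,r4:Add2,r5:Add1
  c11: CDB Add1=6; issue ADD r3<-Add1  regs: r0:4,r1:Mul1,r2:14,r3:Add1,r4:Add2,r5:6
  c12: CDB Add2=16  regs: r0:4,r1:Mul1,r2:14,r3:Add1,r4:16,r5:6
  c13: CDB Mul1=154  regs: r0:4,r1:154,r2:14,r3:Add1,r4:16,r5:6
  c14: CDB Add1=30  regs: r0:4,r1:154,r2:14,r3:30,r4:16,r5:6

STATUS = VALUE 30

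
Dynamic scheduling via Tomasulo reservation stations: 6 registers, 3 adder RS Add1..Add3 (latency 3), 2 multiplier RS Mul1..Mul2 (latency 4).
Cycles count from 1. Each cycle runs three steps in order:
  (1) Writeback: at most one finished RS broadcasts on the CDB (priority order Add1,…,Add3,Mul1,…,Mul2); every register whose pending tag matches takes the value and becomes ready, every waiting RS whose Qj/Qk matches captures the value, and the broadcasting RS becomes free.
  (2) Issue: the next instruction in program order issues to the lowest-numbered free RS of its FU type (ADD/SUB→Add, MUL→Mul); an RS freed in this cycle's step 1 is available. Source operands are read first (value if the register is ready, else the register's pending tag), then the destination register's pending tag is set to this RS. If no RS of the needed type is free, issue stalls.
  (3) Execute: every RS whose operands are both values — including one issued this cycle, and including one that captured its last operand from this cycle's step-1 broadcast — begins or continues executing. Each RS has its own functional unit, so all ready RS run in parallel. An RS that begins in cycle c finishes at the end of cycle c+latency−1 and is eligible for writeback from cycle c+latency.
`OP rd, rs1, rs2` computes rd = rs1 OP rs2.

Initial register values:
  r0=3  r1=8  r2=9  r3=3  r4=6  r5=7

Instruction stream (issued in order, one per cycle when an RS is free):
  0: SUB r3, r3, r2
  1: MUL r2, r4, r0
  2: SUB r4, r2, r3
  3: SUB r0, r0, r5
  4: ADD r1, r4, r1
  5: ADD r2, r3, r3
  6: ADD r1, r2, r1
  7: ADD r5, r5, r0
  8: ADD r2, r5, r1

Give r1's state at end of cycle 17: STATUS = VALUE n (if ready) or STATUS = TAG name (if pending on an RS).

cycle 1: issue SUB r3<-Add1 // r0:3,r1:8,r2:9,r3:Add1,r4:6,r5:7
cycle 2: issue MUL r2<-Mul1 // r0:3,r1:8,r2:Mul1,r3:Add1,r4:6,r5:7
cycle 3: issue SUB r4<-Add2 // r0:3,r1:8,r2:Mul1,r3:Add1,r4:Add2,r5:7
cycle 4: CDB Add1=-6; issue SUB r0<-Add1 // r0:Add1,r1:8,r2:Mul1,r3:-6,r4:Add2,r5:7
cycle 5: issue ADD r1<-Add3 // r0:Add1,r1:Add3,r2:Mul1,r3:-6,r4:Add2,r5:7
cycle 6: CDB Mul1=18; stall // r0:Add1,r1:Add3,r2:18,r3:-6,r4:Add2,r5:7
cycle 7: CDB Add1=-4; issue ADD r2<-Add1 // r0:-4,r1:Add3,r2:Add1,r3:-6,r4:Add2,r5:7
cycle 8: stall // r0:-4,r1:Add3,r2:Add1,r3:-6,r4:Add2,r5:7
cycle 9: CDB Add2=24; issue ADD r1<-Add2 // r0:-4,r1:Add2,r2:Add1,r3:-6,r4:24,r5:7
cycle 10: CDB Add1=-12; issue ADD r5<-Add1 // r0:-4,r1:Add2,r2:-12,r3:-6,r4:24,r5:Add1
cycle 11: stall // r0:-4,r1:Add2,r2:-12,r3:-6,r4:24,r5:Add1
cycle 12: CDB Add3=32; issue ADD r2<-Add3 // r0:-4,r1:Add2,r2:Add3,r3:-6,r4:24,r5:Add1
cycle 13: CDB Add1=3 // r0:-4,r1:Add2,r2:Add3,r3:-6,r4:24,r5:3
cycle 14: - // r0:-4,r1:Add2,r2:Add3,r3:-6,r4:24,r5:3
cycle 15: CDB Add2=20 // r0:-4,r1:20,r2:Add3,r3:-6,r4:24,r5:3
cycle 16: - // r0:-4,r1:20,r2:Add3,r3:-6,r4:24,r5:3
cycle 17: - // r0:-4,r1:20,r2:Add3,r3:-6,r4:24,r5:3

STATUS = VALUE 20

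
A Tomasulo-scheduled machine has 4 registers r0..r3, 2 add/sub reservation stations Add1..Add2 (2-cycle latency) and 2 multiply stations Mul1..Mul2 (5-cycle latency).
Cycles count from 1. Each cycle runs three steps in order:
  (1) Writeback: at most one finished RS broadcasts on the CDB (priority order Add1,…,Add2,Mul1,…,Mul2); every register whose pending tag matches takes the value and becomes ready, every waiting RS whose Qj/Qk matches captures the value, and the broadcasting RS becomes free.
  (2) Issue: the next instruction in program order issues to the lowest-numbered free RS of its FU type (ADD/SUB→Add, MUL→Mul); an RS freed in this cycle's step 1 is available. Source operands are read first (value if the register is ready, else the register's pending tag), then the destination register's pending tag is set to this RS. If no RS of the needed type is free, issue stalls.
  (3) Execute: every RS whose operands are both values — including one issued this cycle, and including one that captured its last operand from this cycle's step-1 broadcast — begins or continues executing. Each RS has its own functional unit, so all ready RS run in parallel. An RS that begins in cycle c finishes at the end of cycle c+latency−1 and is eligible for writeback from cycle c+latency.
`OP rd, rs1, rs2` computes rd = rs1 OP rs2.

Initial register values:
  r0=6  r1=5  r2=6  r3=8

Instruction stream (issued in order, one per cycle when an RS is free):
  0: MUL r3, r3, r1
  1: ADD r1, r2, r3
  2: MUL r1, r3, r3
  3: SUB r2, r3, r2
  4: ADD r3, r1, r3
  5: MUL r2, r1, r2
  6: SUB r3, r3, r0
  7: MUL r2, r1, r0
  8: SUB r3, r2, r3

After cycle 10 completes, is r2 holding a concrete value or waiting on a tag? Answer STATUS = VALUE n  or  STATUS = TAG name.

STATUS = TAG Mul1

c1: issue MUL r3<-Mul1 | r0:6,r1:5,r2:6,r3:Mul1
c2: issue ADD r1<-Add1 | r0:6,r1:Add1,r2:6,r3:Mul1
c3: issue MUL r1<-Mul2 | r0:6,r1:Mul2,r2:6,r3:Mul1
c4: issue SUB r2<-Add2 | r0:6,r1:Mul2,r2:Add2,r3:Mul1
c5: stall | r0:6,r1:Mul2,r2:Add2,r3:Mul1
c6: CDB Mul1=40; stall | r0:6,r1:Mul2,r2:Add2,r3:40
c7: stall | r0:6,r1:Mul2,r2:Add2,r3:40
c8: CDB Add1=46; issue ADD r3<-Add1 | r0:6,r1:Mul2,r2:Add2,r3:Add1
c9: CDB Add2=34; issue MUL r2<-Mul1 | r0:6,r1:Mul2,r2:Mul1,r3:Add1
c10: issue SUB r3<-Add2 | r0:6,r1:Mul2,r2:Mul1,r3:Add2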